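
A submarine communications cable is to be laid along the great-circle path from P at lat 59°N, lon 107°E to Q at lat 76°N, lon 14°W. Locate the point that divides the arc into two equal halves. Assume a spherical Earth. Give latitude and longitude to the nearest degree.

Convert each endpoint to a unit vector on the sphere (x = cos φ cos λ, y = cos φ sin λ, z = sin φ).
The central angle between the endpoints is δ = arccos(p₁·p₂) ≈ 0.696 rad (39.9°).
Interpolate at f = 1/2 with slerp weights a = sin((1−f)δ)/sin δ ≈ 0.532, b = sin(fδ)/sin δ ≈ 0.532.
p = a·p₁ + b·p₂ ≈ (0.045, 0.231, 0.972); φ = arcsin(p_z) ≈ 76.40°, λ = atan2(p_y, p_x) ≈ 79.03°.

≈ lat 76°N, lon 79°E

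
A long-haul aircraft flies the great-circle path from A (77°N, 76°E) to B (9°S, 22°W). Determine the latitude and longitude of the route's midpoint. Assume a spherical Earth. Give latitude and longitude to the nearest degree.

≈ (40°N, 9°W)

From cos δ = sin φ₁ sin φ₂ + cos φ₁ cos φ₂ cos Δλ, the central angle is δ ≈ 1.755 rad (100.6°).
Interpolate at f = 1/2 with slerp weights a = sin((1−f)δ)/sin δ ≈ 0.782, b = sin(fδ)/sin δ ≈ 0.782.
p = a·p₁ + b·p₂ ≈ (0.759, -0.119, 0.640); φ = arcsin(p_z) ≈ 39.79°, λ = atan2(p_y, p_x) ≈ -8.89°.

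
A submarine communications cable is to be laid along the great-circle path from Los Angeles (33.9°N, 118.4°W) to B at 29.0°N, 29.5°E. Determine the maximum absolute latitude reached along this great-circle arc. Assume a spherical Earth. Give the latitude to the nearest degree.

≈ 66°N

The great circle lies in the plane with unit normal n̂ = (p₁ × p₂)/|p₁ × p₂|.
Here n̂_z ≈ +0.411; the vertex latitude is φ_max = arccos|n̂_z| ≈ 65.7°.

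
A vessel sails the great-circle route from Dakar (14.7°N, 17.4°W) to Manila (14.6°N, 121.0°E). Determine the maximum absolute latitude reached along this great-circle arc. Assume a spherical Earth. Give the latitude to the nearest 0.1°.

The great circle lies in the plane with unit normal n̂ = (p₁ × p₂)/|p₁ × p₂|.
Here n̂_z ≈ +0.805; the vertex latitude is φ_max = arccos|n̂_z| ≈ 36.4°.
Check via Clairaut: cos φ_max = |cos φ₁| · sin C = cos(14.7°)·sin(56.4°) ≈ 0.805, again giving ≈ 36.4°.

≈ 36.4°N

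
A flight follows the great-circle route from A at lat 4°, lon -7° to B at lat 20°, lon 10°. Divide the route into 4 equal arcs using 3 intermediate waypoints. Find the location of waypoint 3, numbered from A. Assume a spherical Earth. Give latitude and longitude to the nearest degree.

Convert each endpoint to a unit vector on the sphere (x = cos φ cos λ, y = cos φ sin λ, z = sin φ).
The central angle between the endpoints is δ = arccos(p₁·p₂) ≈ 0.402 rad (23.0°).
Interpolate at f = 3/4 with slerp weights a = sin((1−f)δ)/sin δ ≈ 0.256, b = sin(fδ)/sin δ ≈ 0.759.
p = a·p₁ + b·p₂ ≈ (0.956, 0.093, 0.277); φ = arcsin(p_z) ≈ 16.11°, λ = atan2(p_y, p_x) ≈ 5.54°.

≈ lat 16°, lon 6°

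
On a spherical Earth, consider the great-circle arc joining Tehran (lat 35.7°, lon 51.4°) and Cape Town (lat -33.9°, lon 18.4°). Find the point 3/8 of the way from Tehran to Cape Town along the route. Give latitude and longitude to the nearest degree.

≈ lat 10°, lon 38°

Convert each endpoint to a unit vector on the sphere (x = cos φ cos λ, y = cos φ sin λ, z = sin φ).
The central angle between the endpoints is δ = arccos(p₁·p₂) ≈ 1.329 rad (76.1°).
Interpolate at f = 3/8 with slerp weights a = sin((1−f)δ)/sin δ ≈ 0.760, b = sin(fδ)/sin δ ≈ 0.492.
p = a·p₁ + b·p₂ ≈ (0.773, 0.612, 0.169); φ = arcsin(p_z) ≈ 9.74°, λ = atan2(p_y, p_x) ≈ 38.35°.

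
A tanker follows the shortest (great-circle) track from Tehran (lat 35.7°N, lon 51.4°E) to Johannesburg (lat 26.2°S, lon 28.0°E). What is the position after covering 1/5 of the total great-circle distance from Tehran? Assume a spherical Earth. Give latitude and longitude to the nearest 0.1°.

≈ lat 23.5°N, lon 45.8°E

Convert each endpoint to a unit vector on the sphere (x = cos φ cos λ, y = cos φ sin λ, z = sin φ).
The central angle between the endpoints is δ = arccos(p₁·p₂) ≈ 1.147 rad (65.7°).
Interpolate at f = 1/5 with slerp weights a = sin((1−f)δ)/sin δ ≈ 0.871, b = sin(fδ)/sin δ ≈ 0.249.
p = a·p₁ + b·p₂ ≈ (0.639, 0.658, 0.398); φ = arcsin(p_z) ≈ 23.47°, λ = atan2(p_y, p_x) ≈ 45.84°.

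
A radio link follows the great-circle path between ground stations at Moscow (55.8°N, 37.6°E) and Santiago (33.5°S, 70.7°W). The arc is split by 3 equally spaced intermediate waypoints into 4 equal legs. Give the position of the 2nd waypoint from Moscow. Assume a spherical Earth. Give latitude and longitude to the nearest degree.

From cos δ = sin φ₁ sin φ₂ + cos φ₁ cos φ₂ cos Δλ, the central angle is δ ≈ 2.219 rad (127.1°).
Interpolate at f = 2/4 with slerp weights a = sin((1−f)δ)/sin δ ≈ 1.123, b = sin(fδ)/sin δ ≈ 1.123.
p = a·p₁ + b·p₂ ≈ (0.810, -0.499, 0.309); φ = arcsin(p_z) ≈ 18.00°, λ = atan2(p_y, p_x) ≈ -31.63°.

≈ 18°N, 32°W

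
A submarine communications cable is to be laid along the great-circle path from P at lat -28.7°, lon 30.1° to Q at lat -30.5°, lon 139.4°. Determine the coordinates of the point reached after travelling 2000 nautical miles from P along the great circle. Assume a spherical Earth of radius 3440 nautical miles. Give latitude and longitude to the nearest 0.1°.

≈ lat -43.0°, lon 67.7°

Write both endpoints as unit vectors p₁, p₂ with components (cos φ cos λ, cos φ sin λ, sin φ).
The central angle between the endpoints is δ = arccos(p₁·p₂) ≈ 1.577 rad (90.3°). The total great-circle distance is δ·R ≈ 1.577 × 3440 ≈ 5424 nmi, so the target fraction is f = 2000/5424 ≈ 0.369.
Interpolate at f ≈ 0.369 with slerp weights a = sin((1−f)δ)/sin δ ≈ 0.839, b = sin(fδ)/sin δ ≈ 0.549.
p = a·p₁ + b·p₂ ≈ (0.277, 0.677, -0.682); φ = arcsin(p_z) ≈ -42.97°, λ = atan2(p_y, p_x) ≈ 67.72°.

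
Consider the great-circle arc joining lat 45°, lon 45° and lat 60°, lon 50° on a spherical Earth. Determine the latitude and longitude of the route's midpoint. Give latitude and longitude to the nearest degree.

The haversine formula gives a central angle δ ≈ 0.267 rad (15.3°) between the endpoints.
Interpolate at f = 1/2 with slerp weights a = sin((1−f)δ)/sin δ ≈ 0.504, b = sin(fδ)/sin δ ≈ 0.504.
p = a·p₁ + b·p₂ ≈ (0.414, 0.445, 0.794); φ = arcsin(p_z) ≈ 52.53°, λ = atan2(p_y, p_x) ≈ 47.07°.

≈ lat 53°, lon 47°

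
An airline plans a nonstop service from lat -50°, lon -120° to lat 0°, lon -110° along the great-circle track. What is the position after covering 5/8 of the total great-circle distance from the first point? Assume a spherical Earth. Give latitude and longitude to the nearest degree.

Write both endpoints as unit vectors p₁, p₂ with components (cos φ cos λ, cos φ sin λ, sin φ).
The central angle between the endpoints is δ = arccos(p₁·p₂) ≈ 0.885 rad (50.7°).
Interpolate at f = 5/8 with slerp weights a = sin((1−f)δ)/sin δ ≈ 0.421, b = sin(fδ)/sin δ ≈ 0.679.
p = a·p₁ + b·p₂ ≈ (-0.368, -0.872, -0.323); φ = arcsin(p_z) ≈ -18.82°, λ = atan2(p_y, p_x) ≈ -112.85°.

≈ lat -19°, lon -113°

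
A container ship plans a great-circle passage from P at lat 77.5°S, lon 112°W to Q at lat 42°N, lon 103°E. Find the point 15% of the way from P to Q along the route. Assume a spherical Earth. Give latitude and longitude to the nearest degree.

Convert each endpoint to a unit vector on the sphere (x = cos φ cos λ, y = cos φ sin λ, z = sin φ).
The central angle between the endpoints is δ = arccos(p₁·p₂) ≈ 2.474 rad (141.7°).
Interpolate at f = 0.15 with slerp weights a = sin((1−f)δ)/sin δ ≈ 1.391, b = sin(fδ)/sin δ ≈ 0.585.
p = a·p₁ + b·p₂ ≈ (-0.211, 0.145, -0.967); φ = arcsin(p_z) ≈ -75.20°, λ = atan2(p_y, p_x) ≈ 145.54°.

≈ lat 75°S, lon 146°E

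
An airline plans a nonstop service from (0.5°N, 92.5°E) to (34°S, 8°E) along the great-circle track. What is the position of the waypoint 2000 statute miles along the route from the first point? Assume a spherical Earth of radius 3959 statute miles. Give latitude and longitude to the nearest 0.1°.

≈ (15.3°S, 68.0°E)

From cos δ = sin φ₁ sin φ₂ + cos φ₁ cos φ₂ cos Δλ, the central angle is δ ≈ 1.496 rad (85.7°). The total great-circle distance is δ·R ≈ 1.496 × 3959 ≈ 5923 mi, so the target fraction is f = 2000/5923 ≈ 0.338.
Interpolate at f ≈ 0.338 with slerp weights a = sin((1−f)δ)/sin δ ≈ 0.839, b = sin(fδ)/sin δ ≈ 0.485.
p = a·p₁ + b·p₂ ≈ (0.362, 0.894, -0.264); φ = arcsin(p_z) ≈ -15.31°, λ = atan2(p_y, p_x) ≈ 67.97°.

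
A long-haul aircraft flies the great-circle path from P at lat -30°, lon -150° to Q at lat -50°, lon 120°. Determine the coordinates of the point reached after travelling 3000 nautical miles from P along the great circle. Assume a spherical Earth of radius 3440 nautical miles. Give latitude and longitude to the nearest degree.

≈ lat -53°, lon 148°

Write both endpoints as unit vectors p₁, p₂ with components (cos φ cos λ, cos φ sin λ, sin φ).
The central angle between the endpoints is δ = arccos(p₁·p₂) ≈ 1.178 rad (67.5°). The total great-circle distance is δ·R ≈ 1.178 × 3440 ≈ 4051 nmi, so the target fraction is f = 3000/4051 ≈ 0.740.
Interpolate at f ≈ 0.740 with slerp weights a = sin((1−f)δ)/sin δ ≈ 0.326, b = sin(fδ)/sin δ ≈ 0.829.
p = a·p₁ + b·p₂ ≈ (-0.511, 0.320, -0.798); φ = arcsin(p_z) ≈ -52.92°, λ = atan2(p_y, p_x) ≈ 147.90°.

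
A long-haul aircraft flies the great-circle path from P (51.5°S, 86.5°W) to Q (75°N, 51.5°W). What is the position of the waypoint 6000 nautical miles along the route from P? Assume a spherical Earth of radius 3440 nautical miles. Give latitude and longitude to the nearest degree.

Write both endpoints as unit vectors p₁, p₂ with components (cos φ cos λ, cos φ sin λ, sin φ).
The central angle between the endpoints is δ = arccos(p₁·p₂) ≈ 2.245 rad (128.6°). The total great-circle distance is δ·R ≈ 2.245 × 3440 ≈ 7721 nmi, so the target fraction is f = 6000/7721 ≈ 0.777.
Interpolate at f ≈ 0.777 with slerp weights a = sin((1−f)δ)/sin δ ≈ 0.614, b = sin(fδ)/sin δ ≈ 1.260.
p = a·p₁ + b·p₂ ≈ (0.226, -0.637, 0.737); φ = arcsin(p_z) ≈ 47.48°, λ = atan2(p_y, p_x) ≈ -70.43°.

≈ (47°N, 70°W)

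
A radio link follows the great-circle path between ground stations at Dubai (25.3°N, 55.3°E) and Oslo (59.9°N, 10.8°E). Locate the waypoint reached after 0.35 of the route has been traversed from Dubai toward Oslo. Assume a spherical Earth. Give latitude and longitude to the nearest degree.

From cos δ = sin φ₁ sin φ₂ + cos φ₁ cos φ₂ cos Δλ, the central angle is δ ≈ 0.805 rad (46.1°).
Interpolate at f = 0.35 with slerp weights a = sin((1−f)δ)/sin δ ≈ 0.693, b = sin(fδ)/sin δ ≈ 0.386.
p = a·p₁ + b·p₂ ≈ (0.547, 0.552, 0.630); φ = arcsin(p_z) ≈ 39.05°, λ = atan2(p_y, p_x) ≈ 45.25°.

≈ (39°N, 45°E)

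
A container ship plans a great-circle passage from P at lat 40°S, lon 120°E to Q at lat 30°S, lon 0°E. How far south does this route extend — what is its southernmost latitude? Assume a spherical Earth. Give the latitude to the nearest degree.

≈ 55°S

The great circle lies in the plane with unit normal n̂ = (p₁ × p₂)/|p₁ × p₂|.
Here n̂_z ≈ -0.575; the vertex latitude is φ_max = arccos|n̂_z| ≈ 54.9°.
Check via Clairaut: cos φ_max = |cos φ₁| · sin C = cos(40.0°)·sin(131.4°) ≈ 0.575, again giving ≈ 54.9°.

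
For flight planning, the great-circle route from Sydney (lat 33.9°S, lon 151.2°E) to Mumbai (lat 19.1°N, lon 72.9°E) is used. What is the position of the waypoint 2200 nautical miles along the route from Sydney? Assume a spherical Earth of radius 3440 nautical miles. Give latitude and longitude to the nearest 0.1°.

Write both endpoints as unit vectors p₁, p₂ with components (cos φ cos λ, cos φ sin λ, sin φ).
The central angle between the endpoints is δ = arccos(p₁·p₂) ≈ 1.594 rad (91.3°). The total great-circle distance is δ·R ≈ 1.594 × 3440 ≈ 5484 nmi, so the target fraction is f = 2200/5484 ≈ 0.401.
Interpolate at f ≈ 0.401 with slerp weights a = sin((1−f)δ)/sin δ ≈ 0.816, b = sin(fδ)/sin δ ≈ 0.597.
p = a·p₁ + b·p₂ ≈ (-0.428, 0.866, -0.260); φ = arcsin(p_z) ≈ -15.07°, λ = atan2(p_y, p_x) ≈ 116.31°.

≈ lat 15.1°S, lon 116.3°E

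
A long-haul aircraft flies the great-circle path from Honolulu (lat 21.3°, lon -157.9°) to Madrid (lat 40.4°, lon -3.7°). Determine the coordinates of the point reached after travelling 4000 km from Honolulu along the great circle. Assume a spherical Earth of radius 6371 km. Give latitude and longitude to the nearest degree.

≈ lat 54°, lon -137°

Convert each endpoint to a unit vector on the sphere (x = cos φ cos λ, y = cos φ sin λ, z = sin φ).
The central angle between the endpoints is δ = arccos(p₁·p₂) ≈ 1.986 rad (113.8°). The total great-circle distance is δ·R ≈ 1.986 × 6371 ≈ 12653 km, so the target fraction is f = 4000/12653 ≈ 0.316.
Interpolate at f ≈ 0.316 with slerp weights a = sin((1−f)δ)/sin δ ≈ 1.068, b = sin(fδ)/sin δ ≈ 0.642.
p = a·p₁ + b·p₂ ≈ (-0.434, -0.406, 0.804); φ = arcsin(p_z) ≈ 53.52°, λ = atan2(p_y, p_x) ≈ -136.93°.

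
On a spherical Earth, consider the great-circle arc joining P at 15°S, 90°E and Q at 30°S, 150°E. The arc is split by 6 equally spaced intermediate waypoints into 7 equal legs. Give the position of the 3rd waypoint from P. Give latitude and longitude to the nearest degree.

≈ 24°S, 114°E

Convert each endpoint to a unit vector on the sphere (x = cos φ cos λ, y = cos φ sin λ, z = sin φ).
The central angle between the endpoints is δ = arccos(p₁·p₂) ≈ 0.991 rad (56.8°).
Interpolate at f = 3/7 with slerp weights a = sin((1−f)δ)/sin δ ≈ 0.641, b = sin(fδ)/sin δ ≈ 0.493.
p = a·p₁ + b·p₂ ≈ (-0.369, 0.833, -0.412); φ = arcsin(p_z) ≈ -24.35°, λ = atan2(p_y, p_x) ≈ 113.92°.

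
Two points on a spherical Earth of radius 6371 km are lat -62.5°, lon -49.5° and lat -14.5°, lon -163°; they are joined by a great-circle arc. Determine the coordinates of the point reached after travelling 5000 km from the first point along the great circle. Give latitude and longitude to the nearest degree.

Convert each endpoint to a unit vector on the sphere (x = cos φ cos λ, y = cos φ sin λ, z = sin φ).
The central angle between the endpoints is δ = arccos(p₁·p₂) ≈ 1.527 rad (87.5°). The total great-circle distance is δ·R ≈ 1.527 × 6371 ≈ 9728 km, so the target fraction is f = 5000/9728 ≈ 0.514.
Interpolate at f ≈ 0.514 with slerp weights a = sin((1−f)δ)/sin δ ≈ 0.677, b = sin(fδ)/sin δ ≈ 0.707.
p = a·p₁ + b·p₂ ≈ (-0.452, -0.438, -0.777); φ = arcsin(p_z) ≈ -51.00°, λ = atan2(p_y, p_x) ≈ -135.92°.

≈ lat -51°, lon -136°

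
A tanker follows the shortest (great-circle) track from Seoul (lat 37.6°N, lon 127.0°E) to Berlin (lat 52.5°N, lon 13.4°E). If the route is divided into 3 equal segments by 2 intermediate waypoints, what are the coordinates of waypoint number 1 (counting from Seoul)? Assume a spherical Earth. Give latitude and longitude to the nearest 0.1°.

Convert each endpoint to a unit vector on the sphere (x = cos φ cos λ, y = cos φ sin λ, z = sin φ).
The central angle between the endpoints is δ = arccos(p₁·p₂) ≈ 1.276 rad (73.1°).
Interpolate at f = 1/3 with slerp weights a = sin((1−f)δ)/sin δ ≈ 0.786, b = sin(fδ)/sin δ ≈ 0.431.
p = a·p₁ + b·p₂ ≈ (-0.119, 0.558, 0.821); φ = arcsin(p_z) ≈ 55.22°, λ = atan2(p_y, p_x) ≈ 102.06°.

≈ lat 55.2°N, lon 102.1°E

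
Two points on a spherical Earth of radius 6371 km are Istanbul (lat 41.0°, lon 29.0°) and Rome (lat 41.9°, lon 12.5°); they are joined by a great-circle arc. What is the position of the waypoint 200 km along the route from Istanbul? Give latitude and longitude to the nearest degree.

≈ lat 41°, lon 27°

The haversine formula gives a central angle δ ≈ 0.216 rad (12.4°) between the endpoints. The total great-circle distance is δ·R ≈ 0.216 × 6371 ≈ 1377 km, so the target fraction is f = 200/1377 ≈ 0.145.
Interpolate at f ≈ 0.145 with slerp weights a = sin((1−f)δ)/sin δ ≈ 0.857, b = sin(fδ)/sin δ ≈ 0.146.
p = a·p₁ + b·p₂ ≈ (0.672, 0.337, 0.660); φ = arcsin(p_z) ≈ 41.28°, λ = atan2(p_y, p_x) ≈ 26.64°.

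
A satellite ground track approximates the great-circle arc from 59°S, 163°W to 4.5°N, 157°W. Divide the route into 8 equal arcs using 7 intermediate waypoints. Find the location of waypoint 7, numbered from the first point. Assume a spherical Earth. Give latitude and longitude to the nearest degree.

≈ 3°S, 157°W

Write both endpoints as unit vectors p₁, p₂ with components (cos φ cos λ, cos φ sin λ, sin φ).
The central angle between the endpoints is δ = arccos(p₁·p₂) ≈ 1.111 rad (63.7°).
Interpolate at f = 7/8 with slerp weights a = sin((1−f)δ)/sin δ ≈ 0.154, b = sin(fδ)/sin δ ≈ 0.922.
p = a·p₁ + b·p₂ ≈ (-0.922, -0.382, -0.060); φ = arcsin(p_z) ≈ -3.45°, λ = atan2(p_y, p_x) ≈ -157.48°.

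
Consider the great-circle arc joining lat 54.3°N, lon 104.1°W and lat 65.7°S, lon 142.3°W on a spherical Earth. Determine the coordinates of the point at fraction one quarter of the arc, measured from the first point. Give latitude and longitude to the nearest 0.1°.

The haversine formula gives a central angle δ ≈ 2.155 rad (123.5°) between the endpoints.
Interpolate at f = 1/4 with slerp weights a = sin((1−f)δ)/sin δ ≈ 1.197, b = sin(fδ)/sin δ ≈ 0.615.
p = a·p₁ + b·p₂ ≈ (-0.370, -0.832, 0.412); φ = arcsin(p_z) ≈ 24.33°, λ = atan2(p_y, p_x) ≈ -113.99°.

≈ lat 24.3°N, lon 114.0°W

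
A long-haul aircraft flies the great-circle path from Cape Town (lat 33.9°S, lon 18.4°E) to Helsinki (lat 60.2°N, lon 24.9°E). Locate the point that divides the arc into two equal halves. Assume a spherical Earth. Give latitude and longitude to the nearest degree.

From cos δ = sin φ₁ sin φ₂ + cos φ₁ cos φ₂ cos Δλ, the central angle is δ ≈ 1.645 rad (94.3°).
Interpolate at f = 1/2 with slerp weights a = sin((1−f)δ)/sin δ ≈ 0.735, b = sin(fδ)/sin δ ≈ 0.735.
p = a·p₁ + b·p₂ ≈ (0.910, 0.346, 0.228); φ = arcsin(p_z) ≈ 13.17°, λ = atan2(p_y, p_x) ≈ 20.83°.

≈ lat 13°N, lon 21°E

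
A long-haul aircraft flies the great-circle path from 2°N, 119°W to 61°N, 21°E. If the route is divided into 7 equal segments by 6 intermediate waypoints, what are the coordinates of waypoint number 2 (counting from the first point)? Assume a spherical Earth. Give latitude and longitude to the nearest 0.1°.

≈ 31.4°N, 107.3°W

Convert each endpoint to a unit vector on the sphere (x = cos φ cos λ, y = cos φ sin λ, z = sin φ).
The central angle between the endpoints is δ = arccos(p₁·p₂) ≈ 1.918 rad (109.9°).
Interpolate at f = 2/7 with slerp weights a = sin((1−f)δ)/sin δ ≈ 1.042, b = sin(fδ)/sin δ ≈ 0.554.
p = a·p₁ + b·p₂ ≈ (-0.254, -0.815, 0.521); φ = arcsin(p_z) ≈ 31.41°, λ = atan2(p_y, p_x) ≈ -107.33°.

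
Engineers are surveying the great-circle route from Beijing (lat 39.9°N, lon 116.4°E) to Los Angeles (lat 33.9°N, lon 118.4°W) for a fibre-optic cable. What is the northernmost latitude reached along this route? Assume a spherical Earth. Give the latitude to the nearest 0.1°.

The great circle lies in the plane with unit normal n̂ = (p₁ × p₂)/|p₁ × p₂|.
Here n̂_z ≈ +0.520; the vertex latitude is φ_max = arccos|n̂_z| ≈ 58.6°.
Check via Clairaut: cos φ_max = |cos φ₁| · sin C = cos(39.9°)·sin(42.7°) ≈ 0.520, again giving ≈ 58.6°.

≈ 58.6°N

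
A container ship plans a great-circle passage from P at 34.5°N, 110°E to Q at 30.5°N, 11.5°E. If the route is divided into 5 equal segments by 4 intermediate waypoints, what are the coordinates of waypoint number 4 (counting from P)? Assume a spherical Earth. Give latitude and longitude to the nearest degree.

≈ 38°N, 28°E

From cos δ = sin φ₁ sin φ₂ + cos φ₁ cos φ₂ cos Δλ, the central angle is δ ≈ 1.387 rad (79.5°).
Interpolate at f = 4/5 with slerp weights a = sin((1−f)δ)/sin δ ≈ 0.279, b = sin(fδ)/sin δ ≈ 0.911.
p = a·p₁ + b·p₂ ≈ (0.691, 0.372, 0.620); φ = arcsin(p_z) ≈ 38.32°, λ = atan2(p_y, p_x) ≈ 28.32°.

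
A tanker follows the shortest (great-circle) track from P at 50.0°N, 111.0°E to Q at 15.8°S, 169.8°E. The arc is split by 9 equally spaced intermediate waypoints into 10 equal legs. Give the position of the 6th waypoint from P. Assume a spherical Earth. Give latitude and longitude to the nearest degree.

Write both endpoints as unit vectors p₁, p₂ with components (cos φ cos λ, cos φ sin λ, sin φ).
The central angle between the endpoints is δ = arccos(p₁·p₂) ≈ 1.459 rad (83.6°).
Interpolate at f = 6/10 with slerp weights a = sin((1−f)δ)/sin δ ≈ 0.554, b = sin(fδ)/sin δ ≈ 0.773.
p = a·p₁ + b·p₂ ≈ (-0.859, 0.464, 0.214); φ = arcsin(p_z) ≈ 12.38°, λ = atan2(p_y, p_x) ≈ 151.62°.

≈ 12°N, 152°E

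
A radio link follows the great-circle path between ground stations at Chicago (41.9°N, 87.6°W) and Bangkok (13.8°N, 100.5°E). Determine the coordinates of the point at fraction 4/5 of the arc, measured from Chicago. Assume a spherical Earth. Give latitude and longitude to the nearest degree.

Write both endpoints as unit vectors p₁, p₂ with components (cos φ cos λ, cos φ sin λ, sin φ).
The central angle between the endpoints is δ = arccos(p₁·p₂) ≈ 2.161 rad (123.8°).
Interpolate at f = 4/5 with slerp weights a = sin((1−f)δ)/sin δ ≈ 0.504, b = sin(fδ)/sin δ ≈ 1.188.
p = a·p₁ + b·p₂ ≈ (-0.195, 0.760, 0.620); φ = arcsin(p_z) ≈ 38.32°, λ = atan2(p_y, p_x) ≈ 104.36°.

≈ 38°N, 104°E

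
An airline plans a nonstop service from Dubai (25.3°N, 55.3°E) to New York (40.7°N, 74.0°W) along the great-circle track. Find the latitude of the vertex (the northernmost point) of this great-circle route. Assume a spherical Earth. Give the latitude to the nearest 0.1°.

≈ 57.5°N

The great circle lies in the plane with unit normal n̂ = (p₁ × p₂)/|p₁ × p₂|.
Here n̂_z ≈ -0.537; the vertex latitude is φ_max = arccos|n̂_z| ≈ 57.5°.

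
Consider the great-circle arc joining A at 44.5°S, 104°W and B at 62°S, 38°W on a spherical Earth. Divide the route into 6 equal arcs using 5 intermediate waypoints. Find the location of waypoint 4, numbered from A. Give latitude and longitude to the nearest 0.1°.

≈ 60.5°S, 66.5°W

The haversine formula gives a central angle δ ≈ 0.715 rad (41.0°) between the endpoints.
Interpolate at f = 4/6 with slerp weights a = sin((1−f)δ)/sin δ ≈ 0.360, b = sin(fδ)/sin δ ≈ 0.700.
p = a·p₁ + b·p₂ ≈ (0.197, -0.451, -0.870); φ = arcsin(p_z) ≈ -60.49°, λ = atan2(p_y, p_x) ≈ -66.45°.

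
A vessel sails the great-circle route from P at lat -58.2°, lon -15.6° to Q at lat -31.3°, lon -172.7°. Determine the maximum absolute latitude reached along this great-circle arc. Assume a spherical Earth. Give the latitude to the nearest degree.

The great circle lies in the plane with unit normal n̂ = (p₁ × p₂)/|p₁ × p₂|.
Here n̂_z ≈ -0.175; the vertex latitude is φ_max = arccos|n̂_z| ≈ 79.9°.

≈ -80°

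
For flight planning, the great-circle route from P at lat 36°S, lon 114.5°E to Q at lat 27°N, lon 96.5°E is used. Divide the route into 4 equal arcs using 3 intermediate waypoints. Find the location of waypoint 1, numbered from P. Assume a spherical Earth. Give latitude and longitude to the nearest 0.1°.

≈ lat 20.3°S, lon 109.3°E

Write both endpoints as unit vectors p₁, p₂ with components (cos φ cos λ, cos φ sin λ, sin φ).
The central angle between the endpoints is δ = arccos(p₁·p₂) ≈ 1.139 rad (65.2°).
Interpolate at f = 1/4 with slerp weights a = sin((1−f)δ)/sin δ ≈ 0.830, b = sin(fδ)/sin δ ≈ 0.309.
p = a·p₁ + b·p₂ ≈ (-0.310, 0.885, -0.348); φ = arcsin(p_z) ≈ -20.34°, λ = atan2(p_y, p_x) ≈ 109.29°.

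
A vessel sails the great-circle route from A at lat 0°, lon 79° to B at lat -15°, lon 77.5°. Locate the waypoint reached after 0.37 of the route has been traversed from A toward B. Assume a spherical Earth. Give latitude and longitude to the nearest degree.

≈ lat -6°, lon 78°

Convert each endpoint to a unit vector on the sphere (x = cos φ cos λ, y = cos φ sin λ, z = sin φ).
The central angle between the endpoints is δ = arccos(p₁·p₂) ≈ 0.263 rad (15.1°).
Interpolate at f = 0.37 with slerp weights a = sin((1−f)δ)/sin δ ≈ 0.634, b = sin(fδ)/sin δ ≈ 0.374.
p = a·p₁ + b·p₂ ≈ (0.199, 0.975, -0.097); φ = arcsin(p_z) ≈ -5.55°, λ = atan2(p_y, p_x) ≈ 78.46°.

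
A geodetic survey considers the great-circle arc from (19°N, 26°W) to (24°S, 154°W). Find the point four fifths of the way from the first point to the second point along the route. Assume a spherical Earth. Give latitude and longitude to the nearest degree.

The haversine formula gives a central angle δ ≈ 2.297 rad (131.6°) between the endpoints.
Interpolate at f = 4/5 with slerp weights a = sin((1−f)δ)/sin δ ≈ 0.593, b = sin(fδ)/sin δ ≈ 1.290.
p = a·p₁ + b·p₂ ≈ (-0.555, -0.763, -0.332); φ = arcsin(p_z) ≈ -19.37°, λ = atan2(p_y, p_x) ≈ -126.06°.

≈ (19°S, 126°W)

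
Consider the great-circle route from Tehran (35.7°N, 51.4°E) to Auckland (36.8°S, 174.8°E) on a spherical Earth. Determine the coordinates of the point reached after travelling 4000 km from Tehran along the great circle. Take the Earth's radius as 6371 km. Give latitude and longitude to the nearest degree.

From cos δ = sin φ₁ sin φ₂ + cos φ₁ cos φ₂ cos Δλ, the central angle is δ ≈ 2.357 rad (135.0°). The total great-circle distance is δ·R ≈ 2.357 × 6371 ≈ 15015 km, so the target fraction is f = 4000/15015 ≈ 0.266.
Interpolate at f ≈ 0.266 with slerp weights a = sin((1−f)δ)/sin δ ≈ 1.397, b = sin(fδ)/sin δ ≈ 0.831.
p = a·p₁ + b·p₂ ≈ (0.045, 0.947, 0.318); φ = arcsin(p_z) ≈ 18.51°, λ = atan2(p_y, p_x) ≈ 87.27°.

≈ 19°N, 87°E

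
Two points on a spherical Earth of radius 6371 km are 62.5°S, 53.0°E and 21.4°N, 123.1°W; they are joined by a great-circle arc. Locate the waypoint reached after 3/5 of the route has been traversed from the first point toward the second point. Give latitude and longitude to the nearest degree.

≈ 34°S, 120°W

From cos δ = sin φ₁ sin φ₂ + cos φ₁ cos φ₂ cos Δλ, the central angle is δ ≈ 2.423 rad (138.8°).
Interpolate at f = 3/5 with slerp weights a = sin((1−f)δ)/sin δ ≈ 1.252, b = sin(fδ)/sin δ ≈ 1.508.
p = a·p₁ + b·p₂ ≈ (-0.419, -0.715, -0.560); φ = arcsin(p_z) ≈ -34.06°, λ = atan2(p_y, p_x) ≈ -120.38°.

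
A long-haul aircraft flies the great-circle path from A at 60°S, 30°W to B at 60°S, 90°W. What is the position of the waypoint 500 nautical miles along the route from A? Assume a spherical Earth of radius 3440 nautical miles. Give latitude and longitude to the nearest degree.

Convert each endpoint to a unit vector on the sphere (x = cos φ cos λ, y = cos φ sin λ, z = sin φ).
The central angle between the endpoints is δ = arccos(p₁·p₂) ≈ 0.505 rad (29.0°). The total great-circle distance is δ·R ≈ 0.505 × 3440 ≈ 1738 nmi, so the target fraction is f = 500/1738 ≈ 0.288.
Interpolate at f ≈ 0.288 with slerp weights a = sin((1−f)δ)/sin δ ≈ 0.728, b = sin(fδ)/sin δ ≈ 0.299.
p = a·p₁ + b·p₂ ≈ (0.315, -0.332, -0.889); φ = arcsin(p_z) ≈ -62.78°, λ = atan2(p_y, p_x) ≈ -46.45°.

≈ 63°S, 46°W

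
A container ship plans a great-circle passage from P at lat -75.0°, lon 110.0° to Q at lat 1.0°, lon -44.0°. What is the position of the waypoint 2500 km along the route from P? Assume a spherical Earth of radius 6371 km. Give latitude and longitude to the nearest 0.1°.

≈ lat -78.7°, lon -7.5°

From cos δ = sin φ₁ sin φ₂ + cos φ₁ cos φ₂ cos Δλ, the central angle is δ ≈ 1.823 rad (104.4°). The total great-circle distance is δ·R ≈ 1.823 × 6371 ≈ 11614 km, so the target fraction is f = 2500/11614 ≈ 0.215.
Interpolate at f ≈ 0.215 with slerp weights a = sin((1−f)δ)/sin δ ≈ 1.022, b = sin(fδ)/sin δ ≈ 0.395.
p = a·p₁ + b·p₂ ≈ (0.194, -0.026, -0.981); φ = arcsin(p_z) ≈ -78.74°, λ = atan2(p_y, p_x) ≈ -7.53°.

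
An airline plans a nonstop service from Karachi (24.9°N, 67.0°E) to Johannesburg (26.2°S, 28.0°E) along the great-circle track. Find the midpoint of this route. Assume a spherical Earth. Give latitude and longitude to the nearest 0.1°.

Write both endpoints as unit vectors p₁, p₂ with components (cos φ cos λ, cos φ sin λ, sin φ).
The central angle between the endpoints is δ = arccos(p₁·p₂) ≈ 1.108 rad (63.5°).
Interpolate at f = 1/2 with slerp weights a = sin((1−f)δ)/sin δ ≈ 0.588, b = sin(fδ)/sin δ ≈ 0.588.
p = a·p₁ + b·p₂ ≈ (0.674, 0.739, -0.012); φ = arcsin(p_z) ≈ -0.69°, λ = atan2(p_y, p_x) ≈ 47.61°.

≈ 0.7°S, 47.6°E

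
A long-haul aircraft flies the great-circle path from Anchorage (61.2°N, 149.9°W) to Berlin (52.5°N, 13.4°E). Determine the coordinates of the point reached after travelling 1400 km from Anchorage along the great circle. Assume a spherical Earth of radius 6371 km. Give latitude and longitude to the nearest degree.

From cos δ = sin φ₁ sin φ₂ + cos φ₁ cos φ₂ cos Δλ, the central angle is δ ≈ 1.144 rad (65.5°). The total great-circle distance is δ·R ≈ 1.144 × 6371 ≈ 7286 km, so the target fraction is f = 1400/7286 ≈ 0.192.
Interpolate at f ≈ 0.192 with slerp weights a = sin((1−f)δ)/sin δ ≈ 0.877, b = sin(fδ)/sin δ ≈ 0.240.
p = a·p₁ + b·p₂ ≈ (-0.224, -0.178, 0.958); φ = arcsin(p_z) ≈ 73.39°, λ = atan2(p_y, p_x) ≈ -141.47°.

≈ 73°N, 141°W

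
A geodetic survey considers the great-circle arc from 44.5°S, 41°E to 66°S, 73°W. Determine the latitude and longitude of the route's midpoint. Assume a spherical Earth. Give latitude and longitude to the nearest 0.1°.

≈ 67.7°S, 6.9°E

From cos δ = sin φ₁ sin φ₂ + cos φ₁ cos φ₂ cos Δλ, the central angle is δ ≈ 1.021 rad (58.5°).
Interpolate at f = 1/2 with slerp weights a = sin((1−f)δ)/sin δ ≈ 0.573, b = sin(fδ)/sin δ ≈ 0.573.
p = a·p₁ + b·p₂ ≈ (0.377, 0.045, -0.925); φ = arcsin(p_z) ≈ -67.71°, λ = atan2(p_y, p_x) ≈ 6.85°.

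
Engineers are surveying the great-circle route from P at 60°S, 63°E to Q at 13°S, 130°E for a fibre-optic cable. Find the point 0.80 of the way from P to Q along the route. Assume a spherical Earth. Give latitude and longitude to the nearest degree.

≈ 25°S, 123°E

Convert each endpoint to a unit vector on the sphere (x = cos φ cos λ, y = cos φ sin λ, z = sin φ).
The central angle between the endpoints is δ = arccos(p₁·p₂) ≈ 1.175 rad (67.3°).
Interpolate at f = 0.80 with slerp weights a = sin((1−f)δ)/sin δ ≈ 0.252, b = sin(fδ)/sin δ ≈ 0.875.
p = a·p₁ + b·p₂ ≈ (-0.491, 0.766, -0.415); φ = arcsin(p_z) ≈ -24.55°, λ = atan2(p_y, p_x) ≈ 122.66°.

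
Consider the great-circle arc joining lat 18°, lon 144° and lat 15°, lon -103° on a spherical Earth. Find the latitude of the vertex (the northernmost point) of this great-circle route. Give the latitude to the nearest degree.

The great circle lies in the plane with unit normal n̂ = (p₁ × p₂)/|p₁ × p₂|.
Here n̂_z ≈ +0.881; the vertex latitude is φ_max = arccos|n̂_z| ≈ 28.3°.

≈ 28°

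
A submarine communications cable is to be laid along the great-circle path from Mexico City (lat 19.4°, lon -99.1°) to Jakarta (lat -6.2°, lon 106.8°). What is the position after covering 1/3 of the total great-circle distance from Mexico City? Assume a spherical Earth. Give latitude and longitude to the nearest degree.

From cos δ = sin φ₁ sin φ₂ + cos φ₁ cos φ₂ cos Δλ, the central angle is δ ≈ 2.645 rad (151.6°).
Interpolate at f = 1/3 with slerp weights a = sin((1−f)δ)/sin δ ≈ 2.062, b = sin(fδ)/sin δ ≈ 1.621.
p = a·p₁ + b·p₂ ≈ (-0.773, -0.377, 0.510); φ = arcsin(p_z) ≈ 30.64°, λ = atan2(p_y, p_x) ≈ -154.01°.

≈ lat 31°, lon -154°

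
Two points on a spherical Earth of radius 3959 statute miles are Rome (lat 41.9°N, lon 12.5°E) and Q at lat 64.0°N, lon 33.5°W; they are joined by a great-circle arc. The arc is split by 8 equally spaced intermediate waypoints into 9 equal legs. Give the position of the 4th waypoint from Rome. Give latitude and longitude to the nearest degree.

≈ lat 54°N, lon 2°W

Write both endpoints as unit vectors p₁, p₂ with components (cos φ cos λ, cos φ sin λ, sin φ).
The central angle between the endpoints is δ = arccos(p₁·p₂) ≈ 0.597 rad (34.2°).
Interpolate at f = 4/9 with slerp weights a = sin((1−f)δ)/sin δ ≈ 0.579, b = sin(fδ)/sin δ ≈ 0.466.
p = a·p₁ + b·p₂ ≈ (0.591, -0.020, 0.806); φ = arcsin(p_z) ≈ 53.72°, λ = atan2(p_y, p_x) ≈ -1.89°.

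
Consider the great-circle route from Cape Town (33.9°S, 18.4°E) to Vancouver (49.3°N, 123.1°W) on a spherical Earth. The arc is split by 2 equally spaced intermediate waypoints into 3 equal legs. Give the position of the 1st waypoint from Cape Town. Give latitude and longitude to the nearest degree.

Write both endpoints as unit vectors p₁, p₂ with components (cos φ cos λ, cos φ sin λ, sin φ).
The central angle between the endpoints is δ = arccos(p₁·p₂) ≈ 2.580 rad (147.8°).
Interpolate at f = 1/3 with slerp weights a = sin((1−f)δ)/sin δ ≈ 1.857, b = sin(fδ)/sin δ ≈ 1.423.
p = a·p₁ + b·p₂ ≈ (0.956, -0.291, 0.043); φ = arcsin(p_z) ≈ 2.48°, λ = atan2(p_y, p_x) ≈ -16.93°.

≈ 2°N, 17°W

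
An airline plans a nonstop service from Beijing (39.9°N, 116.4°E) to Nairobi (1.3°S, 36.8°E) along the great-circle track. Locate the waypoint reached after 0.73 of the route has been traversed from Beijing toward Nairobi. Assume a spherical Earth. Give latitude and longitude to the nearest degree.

From cos δ = sin φ₁ sin φ₂ + cos φ₁ cos φ₂ cos Δλ, the central angle is δ ≈ 1.447 rad (82.9°).
Interpolate at f = 0.73 with slerp weights a = sin((1−f)δ)/sin δ ≈ 0.384, b = sin(fδ)/sin δ ≈ 0.877.
p = a·p₁ + b·p₂ ≈ (0.571, 0.789, 0.226); φ = arcsin(p_z) ≈ 13.07°, λ = atan2(p_y, p_x) ≈ 54.09°.

≈ (13°N, 54°E)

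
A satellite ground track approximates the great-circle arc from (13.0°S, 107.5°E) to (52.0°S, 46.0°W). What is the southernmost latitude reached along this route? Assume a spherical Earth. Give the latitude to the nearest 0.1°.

≈ 73.3°S

The great circle lies in the plane with unit normal n̂ = (p₁ × p₂)/|p₁ × p₂|.
Here n̂_z ≈ -0.287; the vertex latitude is φ_max = arccos|n̂_z| ≈ 73.3°.
Check via Clairaut: cos φ_max = |cos φ₁| · sin C = cos(13.0°)·sin(162.9°) ≈ 0.287, again giving ≈ 73.3°.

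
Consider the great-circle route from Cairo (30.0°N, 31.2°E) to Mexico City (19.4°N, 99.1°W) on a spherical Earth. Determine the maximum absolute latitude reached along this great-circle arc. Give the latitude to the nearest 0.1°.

The great circle lies in the plane with unit normal n̂ = (p₁ × p₂)/|p₁ × p₂|.
Here n̂_z ≈ -0.668; the vertex latitude is φ_max = arccos|n̂_z| ≈ 48.1°.

≈ 48.1°N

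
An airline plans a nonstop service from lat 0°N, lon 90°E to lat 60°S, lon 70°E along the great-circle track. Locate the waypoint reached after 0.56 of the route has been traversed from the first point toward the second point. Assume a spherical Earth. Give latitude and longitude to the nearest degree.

Convert each endpoint to a unit vector on the sphere (x = cos φ cos λ, y = cos φ sin λ, z = sin φ).
The central angle between the endpoints is δ = arccos(p₁·p₂) ≈ 1.082 rad (62.0°).
Interpolate at f = 0.56 with slerp weights a = sin((1−f)δ)/sin δ ≈ 0.519, b = sin(fδ)/sin δ ≈ 0.645.
p = a·p₁ + b·p₂ ≈ (0.110, 0.822, -0.559); φ = arcsin(p_z) ≈ -33.96°, λ = atan2(p_y, p_x) ≈ 82.36°.

≈ lat 34°S, lon 82°E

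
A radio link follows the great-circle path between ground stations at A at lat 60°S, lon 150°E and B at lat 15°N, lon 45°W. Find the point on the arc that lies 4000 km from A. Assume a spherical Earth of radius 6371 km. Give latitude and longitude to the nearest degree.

From cos δ = sin φ₁ sin φ₂ + cos φ₁ cos φ₂ cos Δλ, the central angle is δ ≈ 2.333 rad (133.7°). The total great-circle distance is δ·R ≈ 2.333 × 6371 ≈ 14865 km, so the target fraction is f = 4000/14865 ≈ 0.269.
Interpolate at f ≈ 0.269 with slerp weights a = sin((1−f)δ)/sin δ ≈ 1.370, b = sin(fδ)/sin δ ≈ 0.812.
p = a·p₁ + b·p₂ ≈ (-0.039, -0.212, -0.976); φ = arcsin(p_z) ≈ -77.54°, λ = atan2(p_y, p_x) ≈ -100.30°.

≈ lat 78°S, lon 100°W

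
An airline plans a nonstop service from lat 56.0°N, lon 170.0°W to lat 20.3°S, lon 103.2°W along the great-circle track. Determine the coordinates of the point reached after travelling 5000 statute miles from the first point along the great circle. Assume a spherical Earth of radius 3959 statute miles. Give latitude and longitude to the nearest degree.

≈ lat 1°S, lon 114°W

Write both endpoints as unit vectors p₁, p₂ with components (cos φ cos λ, cos φ sin λ, sin φ).
The central angle between the endpoints is δ = arccos(p₁·p₂) ≈ 1.652 rad (94.6°). The total great-circle distance is δ·R ≈ 1.652 × 3959 ≈ 6540 mi, so the target fraction is f = 5000/6540 ≈ 0.765.
Interpolate at f ≈ 0.765 with slerp weights a = sin((1−f)δ)/sin δ ≈ 0.380, b = sin(fδ)/sin δ ≈ 0.956.
p = a·p₁ + b·p₂ ≈ (-0.414, -0.910, -0.016); φ = arcsin(p_z) ≈ -0.93°, λ = atan2(p_y, p_x) ≈ -114.48°.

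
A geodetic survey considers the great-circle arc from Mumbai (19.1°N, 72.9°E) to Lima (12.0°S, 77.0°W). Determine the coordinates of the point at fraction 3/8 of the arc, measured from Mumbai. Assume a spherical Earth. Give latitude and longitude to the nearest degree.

Write both endpoints as unit vectors p₁, p₂ with components (cos φ cos λ, cos φ sin λ, sin φ).
The central angle between the endpoints is δ = arccos(p₁·p₂) ≈ 2.621 rad (150.2°).
Interpolate at f = 3/8 with slerp weights a = sin((1−f)δ)/sin δ ≈ 2.007, b = sin(fδ)/sin δ ≈ 1.674.
p = a·p₁ + b·p₂ ≈ (0.926, 0.217, 0.309); φ = arcsin(p_z) ≈ 17.98°, λ = atan2(p_y, p_x) ≈ 13.20°.

≈ (18°N, 13°E)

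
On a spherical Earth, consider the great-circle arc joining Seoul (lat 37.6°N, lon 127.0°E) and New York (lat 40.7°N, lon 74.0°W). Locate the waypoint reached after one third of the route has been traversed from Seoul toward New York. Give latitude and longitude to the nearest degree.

≈ lat 68°N, lon 151°E

Convert each endpoint to a unit vector on the sphere (x = cos φ cos λ, y = cos φ sin λ, z = sin φ).
The central angle between the endpoints is δ = arccos(p₁·p₂) ≈ 1.734 rad (99.4°).
Interpolate at f = 1/3 with slerp weights a = sin((1−f)δ)/sin δ ≈ 0.928, b = sin(fδ)/sin δ ≈ 0.554.
p = a·p₁ + b·p₂ ≈ (-0.327, 0.183, 0.927); φ = arcsin(p_z) ≈ 68.00°, λ = atan2(p_y, p_x) ≈ 150.69°.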